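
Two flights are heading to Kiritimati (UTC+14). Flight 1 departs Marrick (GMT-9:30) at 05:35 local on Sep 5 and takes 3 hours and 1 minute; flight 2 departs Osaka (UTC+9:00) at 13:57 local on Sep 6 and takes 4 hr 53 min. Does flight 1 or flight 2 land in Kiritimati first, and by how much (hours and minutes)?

Flight 1 in UTC: 05:35 + 9:30 = 15:05 on Sep 5.
+3 hours 1 minute → arrive 18:06 UTC on Sep 5.
Flight 2 in UTC: 13:57 − 9:00 = 04:57 on Sep 6.
+4 hours and 53 minutes → arrive 09:50 UTC on Sep 6.
Flight 1 lands earlier by 15 hours 44 minutes.

the first, by 15 hours 44 minutes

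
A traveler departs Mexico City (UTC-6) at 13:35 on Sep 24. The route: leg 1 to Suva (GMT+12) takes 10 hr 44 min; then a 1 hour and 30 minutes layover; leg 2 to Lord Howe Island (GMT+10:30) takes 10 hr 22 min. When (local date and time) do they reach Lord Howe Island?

Convert departure to UTC: 13:35 + 6:00 = 19:35 UTC on Sep 24.
Add 10 hours 44 minutes leg 1 → 06:19 UTC (Sep 25).
Add 1 hour and 30 minutes layover in Suva → 07:49 UTC.
Add 10 hours 22 minutes leg 2 → 18:11 UTC.
Lord Howe Island is UTC+10:30, so local arrival = 18:11 + 10:30 = 04:41 on Sep 26.

04:41 on September 26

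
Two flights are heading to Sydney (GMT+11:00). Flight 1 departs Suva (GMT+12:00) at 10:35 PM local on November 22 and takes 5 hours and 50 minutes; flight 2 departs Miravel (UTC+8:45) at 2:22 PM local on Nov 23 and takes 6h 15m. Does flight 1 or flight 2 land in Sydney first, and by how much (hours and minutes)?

the first, by 19 hours 27 minutes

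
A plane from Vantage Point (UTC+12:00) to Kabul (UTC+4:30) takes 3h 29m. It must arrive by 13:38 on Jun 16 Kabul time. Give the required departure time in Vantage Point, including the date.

17:39 on June 16

Target arrival in UTC: 13:38 − 4:30 = 09:08 on Jun 16.
Subtract 3 hours 29 minutes → departure 05:39 UTC on Jun 16.
Vantage Point is UTC+12:00: 05:39 + 12:00 = 17:39 on Jun 16.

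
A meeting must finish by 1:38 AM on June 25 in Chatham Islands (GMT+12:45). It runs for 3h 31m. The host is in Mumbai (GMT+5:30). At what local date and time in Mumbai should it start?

2:52 PM on Jun 24

Target end time in UTC: 1:38 AM − 12:45 = 12:53 PM on Jun 24.
Subtract 3 hours 31 minutes → start 9:22 AM UTC on Jun 24.
Mumbai is UTC+5:30: 9:22 AM + 5:30 = 2:52 PM on Jun 24.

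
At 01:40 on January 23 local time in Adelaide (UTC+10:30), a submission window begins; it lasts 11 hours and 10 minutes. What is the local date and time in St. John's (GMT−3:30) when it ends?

Convert start to UTC: 01:40 − 10:30 = 15:10 UTC on Jan 22.
Add 11 hours 10 minutes duration → 02:20 UTC (Jan 23).
St. John's is UTC−3:30, so local end time = 02:20 − 3:30 = 22:50 on Jan 22.

22:50 on January 22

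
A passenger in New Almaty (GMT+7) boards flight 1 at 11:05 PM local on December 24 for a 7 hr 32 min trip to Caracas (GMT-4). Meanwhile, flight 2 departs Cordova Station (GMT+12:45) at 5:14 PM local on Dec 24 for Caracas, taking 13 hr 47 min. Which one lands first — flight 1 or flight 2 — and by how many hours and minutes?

the second, by 5 hours 21 minutes

Flight 1 in UTC: 11:05 PM − 7:00 = 4:05 PM on Dec 24.
+7 hours and 32 minutes → arrive 11:37 PM UTC on Dec 24.
Flight 2 in UTC: 5:14 PM − 12:45 = 4:29 AM on Dec 24.
+13 hours 47 minutes → arrive 6:16 PM UTC on Dec 24.
Flight 2 lands earlier by 5 hours 21 minutes.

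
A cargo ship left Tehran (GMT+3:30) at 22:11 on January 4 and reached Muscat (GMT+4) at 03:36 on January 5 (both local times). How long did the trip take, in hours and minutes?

Departure in UTC: 22:11 − 3:30 = 18:41 on Jan 4.
Arrival in UTC: 03:36 − 4:00 = 23:36 on Jan 4.
Elapsed = 23:36 − 18:41 = 4 hours 55 minutes.

4 hours 55 minutes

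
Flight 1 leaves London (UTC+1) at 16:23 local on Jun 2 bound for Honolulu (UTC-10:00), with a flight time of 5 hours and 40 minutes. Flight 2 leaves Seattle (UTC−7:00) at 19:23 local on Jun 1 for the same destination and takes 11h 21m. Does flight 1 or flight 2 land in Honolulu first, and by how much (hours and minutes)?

Flight 1 in UTC: 16:23 − 1:00 = 15:23 on Jun 2.
+5 hours and 40 minutes → arrive 21:03 UTC on Jun 2.
Flight 2 in UTC: 19:23 + 7:00 = 02:23 on Jun 2.
+11 hours 21 minutes → arrive 13:44 UTC on Jun 2.
Flight 2 lands earlier by 7 hours 19 minutes.

the second, by 7 hours 19 minutes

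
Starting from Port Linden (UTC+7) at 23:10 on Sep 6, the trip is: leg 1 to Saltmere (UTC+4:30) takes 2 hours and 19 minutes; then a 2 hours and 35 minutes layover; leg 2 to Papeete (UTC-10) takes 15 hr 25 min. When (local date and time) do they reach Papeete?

02:29 on September 7

Convert departure to UTC: 23:10 − 7:00 = 16:10 UTC on Sep 6.
Add 2 hours 19 minutes leg 1 → 18:29 UTC.
Add 2 hours and 35 minutes layover in Saltmere → 21:04 UTC.
Add 15 hours and 25 minutes leg 2 → 12:29 UTC (Sep 7).
Papeete is UTC−10:00, so local arrival = 12:29 − 10:00 = 02:29 on Sep 7.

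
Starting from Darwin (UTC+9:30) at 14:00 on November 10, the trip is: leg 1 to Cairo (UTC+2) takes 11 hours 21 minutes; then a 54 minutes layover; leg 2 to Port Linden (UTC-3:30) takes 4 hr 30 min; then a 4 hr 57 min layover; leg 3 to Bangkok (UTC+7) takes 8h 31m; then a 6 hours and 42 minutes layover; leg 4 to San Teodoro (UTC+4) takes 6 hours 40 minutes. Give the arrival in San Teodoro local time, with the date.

04:05 on November 12

Convert departure to UTC: 14:00 − 9:30 = 04:30 UTC on Nov 10.
Add 11 hours and 21 minutes leg 1 → 15:51 UTC.
Add 54 minutes layover in Cairo → 16:45 UTC.
Add 4 hours 30 minutes leg 2 → 21:15 UTC.
Add 4 hours 57 minutes layover in Port Linden → 02:12 UTC (Nov 11).
Add 8 hours and 31 minutes leg 3 → 10:43 UTC.
Add 6 hours 42 minutes layover in Bangkok → 17:25 UTC.
Add 6 hours 40 minutes leg 4 → 00:05 UTC (Nov 12).
San Teodoro is UTC+4:00, so local arrival = 00:05 + 4:00 = 04:05 on Nov 12.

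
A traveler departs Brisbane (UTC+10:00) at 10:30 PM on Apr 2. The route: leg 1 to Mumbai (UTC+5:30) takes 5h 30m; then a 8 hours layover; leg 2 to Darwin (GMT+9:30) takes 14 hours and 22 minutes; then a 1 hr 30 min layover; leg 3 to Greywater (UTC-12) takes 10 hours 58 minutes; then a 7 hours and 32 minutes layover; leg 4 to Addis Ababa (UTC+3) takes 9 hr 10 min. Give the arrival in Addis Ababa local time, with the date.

Convert departure to UTC: 10:30 PM − 10:00 = 12:30 PM UTC on Apr 2.
Add 5 hours 30 minutes leg 1 → 6:00 PM UTC.
Add 8 hours layover in Mumbai → 2:00 AM UTC (Apr 3).
Add 14 hours 22 minutes leg 2 → 4:22 PM UTC.
Add 1 hour and 30 minutes layover in Darwin → 5:52 PM UTC.
Add 10 hours and 58 minutes leg 3 → 4:50 AM UTC (Apr 4).
Add 7 hours 32 minutes layover in Greywater → 12:22 PM UTC.
Add 9 hours and 10 minutes leg 4 → 9:32 PM UTC.
Addis Ababa is UTC+3:00, so local arrival = 9:32 PM + 3:00 = 12:32 AM on Apr 5.

12:32 AM on Apr 5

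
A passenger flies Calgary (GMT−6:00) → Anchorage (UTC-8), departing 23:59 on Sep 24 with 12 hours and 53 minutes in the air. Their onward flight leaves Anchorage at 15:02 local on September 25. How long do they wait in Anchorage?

Convert departure to UTC: 23:59 + 6:00 = 05:59 UTC on Sep 25.
Add 12 hours and 53 minutes flight time → 18:52 UTC.
Anchorage is UTC−8:00, so local arrival = 18:52 − 8:00 = 10:52 on Sep 25.
Layover = 15:02 − 10:52 = 4 hours 10 minutes.

4 hours 10 minutes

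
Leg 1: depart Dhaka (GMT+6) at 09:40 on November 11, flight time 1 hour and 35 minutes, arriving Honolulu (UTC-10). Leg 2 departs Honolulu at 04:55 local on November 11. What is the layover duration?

Convert departure to UTC: 09:40 − 6:00 = 03:40 UTC on Nov 11.
Add 1 hour and 35 minutes flight time → 05:15 UTC.
Honolulu is UTC−10:00, so local arrival = 05:15 − 10:00 = 19:15 on Nov 10.
Layover = 04:55 − 19:15 (+1 day) = 9 hours 40 minutes.

9 hours 40 minutes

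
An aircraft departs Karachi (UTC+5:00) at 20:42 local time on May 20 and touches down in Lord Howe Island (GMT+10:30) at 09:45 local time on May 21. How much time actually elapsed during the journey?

7 hours 33 minutes

Lord Howe Island is 5:30 ahead of Karachi.
Clock-face elapsed time (ignoring zones) is 13 hours 3 minutes.
Actual elapsed = 13 hours 3 minutes − 5:30 = 7 hours 33 minutes.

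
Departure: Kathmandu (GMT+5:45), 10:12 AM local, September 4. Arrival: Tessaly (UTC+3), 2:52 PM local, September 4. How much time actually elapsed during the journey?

7 hours 25 minutes

Tessaly is 2:45 behind Kathmandu.
Clock-face elapsed time (ignoring zones) is 4 hours 40 minutes.
Actual elapsed = 4 hours 40 minutes + 2:45 = 7 hours 25 minutes.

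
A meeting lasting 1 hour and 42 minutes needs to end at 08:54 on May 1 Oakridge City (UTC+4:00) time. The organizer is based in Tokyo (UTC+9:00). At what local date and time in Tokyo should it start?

12:12 on May 1

Target end time in UTC: 08:54 − 4:00 = 04:54 on May 1.
Subtract 1 hour 42 minutes → start 03:12 UTC on May 1.
Tokyo is UTC+9:00: 03:12 + 9:00 = 12:12 on May 1.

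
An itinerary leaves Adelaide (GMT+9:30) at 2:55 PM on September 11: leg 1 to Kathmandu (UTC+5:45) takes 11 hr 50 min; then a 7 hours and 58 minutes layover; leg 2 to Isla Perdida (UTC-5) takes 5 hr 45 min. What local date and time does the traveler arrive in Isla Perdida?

1:58 AM on Sep 12

Convert departure to UTC: 2:55 PM − 9:30 = 5:25 AM UTC on Sep 11.
Add 11 hours 50 minutes leg 1 → 5:15 PM UTC.
Add 7 hours 58 minutes layover in Kathmandu → 1:13 AM UTC (Sep 12).
Add 5 hours and 45 minutes leg 2 → 6:58 AM UTC.
Isla Perdida is UTC−5:00, so local arrival = 6:58 AM − 5:00 = 1:58 AM on Sep 12.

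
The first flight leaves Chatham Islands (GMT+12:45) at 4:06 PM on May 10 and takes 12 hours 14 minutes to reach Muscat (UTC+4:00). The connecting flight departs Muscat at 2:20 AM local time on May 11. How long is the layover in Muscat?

Convert departure to UTC: 4:06 PM − 12:45 = 3:21 AM UTC on May 10.
Add 12 hours and 14 minutes flight time → 3:35 PM UTC.
Muscat is UTC+4:00, so local arrival = 3:35 PM + 4:00 = 7:35 PM on May 10.
Layover = 2:20 AM − 7:35 PM (+1 day) = 6 hours 45 minutes.

6 hours 45 minutes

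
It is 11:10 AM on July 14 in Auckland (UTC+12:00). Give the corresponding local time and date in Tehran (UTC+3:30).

Tehran is 8:30 behind Auckland.
Shift by the zone difference: 11:10 AM − 8:30 = 2:40 AM on Jul 14 in Tehran.

2:40 AM on July 14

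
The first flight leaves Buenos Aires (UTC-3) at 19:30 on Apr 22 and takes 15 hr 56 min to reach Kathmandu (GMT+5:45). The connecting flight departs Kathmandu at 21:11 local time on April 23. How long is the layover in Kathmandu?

1 hour

Convert departure to UTC: 19:30 + 3:00 = 22:30 UTC on Apr 22.
Add 15 hours and 56 minutes flight time → 14:26 UTC (Apr 23).
Kathmandu is UTC+5:45, so local arrival = 14:26 + 5:45 = 20:11 on Apr 23.
Layover = 21:11 − 20:11 = 1 hour.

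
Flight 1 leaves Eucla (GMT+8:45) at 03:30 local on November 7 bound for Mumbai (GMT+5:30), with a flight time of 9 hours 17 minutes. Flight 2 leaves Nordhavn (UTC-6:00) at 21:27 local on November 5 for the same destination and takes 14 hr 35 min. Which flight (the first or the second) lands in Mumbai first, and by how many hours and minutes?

the second, by 10 hours

Flight 1 in UTC: 03:30 − 8:45 = 18:45 on Nov 6.
+9 hours 17 minutes → arrive 04:02 UTC on Nov 7.
Flight 2 in UTC: 21:27 + 6:00 = 03:27 on Nov 6.
+14 hours 35 minutes → arrive 18:02 UTC on Nov 6.
Flight 2 lands earlier by 10 hours.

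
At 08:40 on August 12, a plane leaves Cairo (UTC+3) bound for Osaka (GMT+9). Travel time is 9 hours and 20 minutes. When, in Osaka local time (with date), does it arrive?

00:00 on Aug 13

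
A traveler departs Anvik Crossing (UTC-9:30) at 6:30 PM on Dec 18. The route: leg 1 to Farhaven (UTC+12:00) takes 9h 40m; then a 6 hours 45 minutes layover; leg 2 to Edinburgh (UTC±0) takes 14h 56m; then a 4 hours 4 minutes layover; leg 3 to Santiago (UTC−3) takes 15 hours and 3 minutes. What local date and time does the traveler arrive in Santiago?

3:28 AM on December 21

Convert departure to UTC: 6:30 PM + 9:30 = 4:00 AM UTC on Dec 19.
Add 9 hours and 40 minutes leg 1 → 1:40 PM UTC.
Add 6 hours 45 minutes layover in Farhaven → 8:25 PM UTC.
Add 14 hours 56 minutes leg 2 → 11:21 AM UTC (Dec 20).
Add 4 hours 4 minutes layover in Edinburgh → 3:25 PM UTC.
Add 15 hours 3 minutes leg 3 → 6:28 AM UTC (Dec 21).
Santiago is UTC−3:00, so local arrival = 6:28 AM − 3:00 = 3:28 AM on Dec 21.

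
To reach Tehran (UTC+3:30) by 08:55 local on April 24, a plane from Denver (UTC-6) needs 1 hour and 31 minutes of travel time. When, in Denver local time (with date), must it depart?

21:54 on April 23

Target arrival in UTC: 08:55 − 3:30 = 05:25 on Apr 24.
Subtract 1 hour 31 minutes → departure 03:54 UTC on Apr 24.
Denver is UTC−6:00: 03:54 − 6:00 = 21:54 on Apr 23.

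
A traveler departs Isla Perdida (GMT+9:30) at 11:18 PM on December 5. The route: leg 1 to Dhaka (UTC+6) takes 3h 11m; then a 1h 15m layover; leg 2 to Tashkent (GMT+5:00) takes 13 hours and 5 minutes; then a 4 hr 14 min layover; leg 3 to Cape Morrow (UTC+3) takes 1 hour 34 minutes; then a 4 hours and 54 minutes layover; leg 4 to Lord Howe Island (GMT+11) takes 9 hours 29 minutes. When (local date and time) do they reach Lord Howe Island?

Convert departure to UTC: 11:18 PM − 9:30 = 1:48 PM UTC on Dec 5.
Add 3 hours and 11 minutes leg 1 → 4:59 PM UTC.
Add 1 hour and 15 minutes layover in Dhaka → 6:14 PM UTC.
Add 13 hours and 5 minutes leg 2 → 7:19 AM UTC (Dec 6).
Add 4 hours and 14 minutes layover in Tashkent → 11:33 AM UTC.
Add 1 hour 34 minutes leg 3 → 1:07 PM UTC.
Add 4 hours 54 minutes layover in Cape Morrow → 6:01 PM UTC.
Add 9 hours 29 minutes leg 4 → 3:30 AM UTC (Dec 7).
Lord Howe Island is UTC+11:00, so local arrival = 3:30 AM + 11:00 = 2:30 PM on Dec 7.

2:30 PM on December 7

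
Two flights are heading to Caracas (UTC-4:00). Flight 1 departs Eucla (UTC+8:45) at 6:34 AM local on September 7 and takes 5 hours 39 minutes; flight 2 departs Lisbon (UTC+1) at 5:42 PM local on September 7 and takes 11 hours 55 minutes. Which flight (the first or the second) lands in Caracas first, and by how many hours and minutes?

the first, by 25 hours 9 minutes

Flight 1 in UTC: 6:34 AM − 8:45 = 9:49 PM on Sep 6.
+5 hours 39 minutes → arrive 3:28 AM UTC on Sep 7.
Flight 2 in UTC: 5:42 PM − 1:00 = 4:42 PM on Sep 7.
+11 hours 55 minutes → arrive 4:37 AM UTC on Sep 8.
Flight 1 lands earlier by 25 hours 9 minutes.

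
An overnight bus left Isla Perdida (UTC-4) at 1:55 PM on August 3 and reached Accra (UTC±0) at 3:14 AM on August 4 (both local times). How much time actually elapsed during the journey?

Departure in UTC: 1:55 PM + 4:00 = 5:55 PM on Aug 3.
Arrival is already UTC: 3:14 AM on Aug 4.
Elapsed = 3:14 AM − 5:55 PM (+1 day) = 9 hours 19 minutes.

9 hours 19 minutes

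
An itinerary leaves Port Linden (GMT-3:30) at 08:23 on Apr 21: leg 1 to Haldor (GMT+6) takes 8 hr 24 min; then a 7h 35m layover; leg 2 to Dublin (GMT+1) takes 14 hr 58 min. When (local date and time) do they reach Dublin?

19:50 on April 22

Convert departure to UTC: 08:23 + 3:30 = 11:53 UTC on Apr 21.
Add 8 hours 24 minutes leg 1 → 20:17 UTC.
Add 7 hours and 35 minutes layover in Haldor → 03:52 UTC (Apr 22).
Add 14 hours and 58 minutes leg 2 → 18:50 UTC.
Dublin is UTC+1:00, so local arrival = 18:50 + 1:00 = 19:50 on Apr 22.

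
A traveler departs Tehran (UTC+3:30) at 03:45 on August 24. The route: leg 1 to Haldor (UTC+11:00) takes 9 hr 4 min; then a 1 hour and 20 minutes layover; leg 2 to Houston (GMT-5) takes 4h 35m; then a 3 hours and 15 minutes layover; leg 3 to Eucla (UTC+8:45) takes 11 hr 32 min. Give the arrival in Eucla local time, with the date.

14:46 on Aug 25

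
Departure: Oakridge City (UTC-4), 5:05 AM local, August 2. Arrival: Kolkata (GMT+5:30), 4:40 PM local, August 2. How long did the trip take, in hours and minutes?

Departure in UTC: 5:05 AM + 4:00 = 9:05 AM on Aug 2.
Arrival in UTC: 4:40 PM − 5:30 = 11:10 AM on Aug 2.
Elapsed = 11:10 AM − 9:05 AM = 2 hours 5 minutes.

2 hours 5 minutes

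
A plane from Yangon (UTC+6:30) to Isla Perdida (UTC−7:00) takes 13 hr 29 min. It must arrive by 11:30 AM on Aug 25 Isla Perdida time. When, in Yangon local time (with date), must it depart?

11:31 AM on August 25

Target arrival in UTC: 11:30 AM + 7:00 = 6:30 PM on Aug 25.
Subtract 13 hours and 29 minutes → departure 5:01 AM UTC on Aug 25.
Yangon is UTC+6:30: 5:01 AM + 6:30 = 11:31 AM on Aug 25.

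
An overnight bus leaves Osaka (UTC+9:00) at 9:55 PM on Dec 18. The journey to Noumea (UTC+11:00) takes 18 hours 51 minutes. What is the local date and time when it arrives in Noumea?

6:46 PM on Dec 19

Convert departure to UTC: 9:55 PM − 9:00 = 12:55 PM UTC on Dec 18.
Add 18 hours and 51 minutes travel time → 7:46 AM UTC (Dec 19).
Noumea is UTC+11:00, so local arrival = 7:46 AM + 11:00 = 6:46 PM on Dec 19.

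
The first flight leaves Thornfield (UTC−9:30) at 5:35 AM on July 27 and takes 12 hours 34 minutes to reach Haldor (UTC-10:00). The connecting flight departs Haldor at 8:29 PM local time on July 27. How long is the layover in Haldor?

Convert departure to UTC: 5:35 AM + 9:30 = 3:05 PM UTC on Jul 27.
Add 12 hours 34 minutes flight time → 3:39 AM UTC (Jul 28).
Haldor is UTC−10:00, so local arrival = 3:39 AM − 10:00 = 5:39 PM on Jul 27.
Layover = 8:29 PM − 5:39 PM = 2 hours 50 minutes.

2 hours 50 minutes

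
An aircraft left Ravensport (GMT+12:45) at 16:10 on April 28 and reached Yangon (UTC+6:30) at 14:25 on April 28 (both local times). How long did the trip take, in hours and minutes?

4 hours 30 minutes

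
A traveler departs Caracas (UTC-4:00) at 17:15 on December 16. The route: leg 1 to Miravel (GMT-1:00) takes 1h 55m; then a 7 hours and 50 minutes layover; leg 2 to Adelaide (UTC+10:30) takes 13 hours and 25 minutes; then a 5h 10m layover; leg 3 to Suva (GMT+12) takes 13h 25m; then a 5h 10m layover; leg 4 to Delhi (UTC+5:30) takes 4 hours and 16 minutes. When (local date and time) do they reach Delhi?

05:56 on December 19

Convert departure to UTC: 17:15 + 4:00 = 21:15 UTC on Dec 16.
Add 1 hour and 55 minutes leg 1 → 23:10 UTC.
Add 7 hours and 50 minutes layover in Miravel → 07:00 UTC (Dec 17).
Add 13 hours 25 minutes leg 2 → 20:25 UTC.
Add 5 hours 10 minutes layover in Adelaide → 01:35 UTC (Dec 18).
Add 13 hours and 25 minutes leg 3 → 15:00 UTC.
Add 5 hours and 10 minutes layover in Suva → 20:10 UTC.
Add 4 hours 16 minutes leg 4 → 00:26 UTC (Dec 19).
Delhi is UTC+5:30, so local arrival = 00:26 + 5:30 = 05:56 on Dec 19.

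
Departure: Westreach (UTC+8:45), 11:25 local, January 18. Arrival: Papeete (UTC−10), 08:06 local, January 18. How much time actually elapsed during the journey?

15 hours 26 minutes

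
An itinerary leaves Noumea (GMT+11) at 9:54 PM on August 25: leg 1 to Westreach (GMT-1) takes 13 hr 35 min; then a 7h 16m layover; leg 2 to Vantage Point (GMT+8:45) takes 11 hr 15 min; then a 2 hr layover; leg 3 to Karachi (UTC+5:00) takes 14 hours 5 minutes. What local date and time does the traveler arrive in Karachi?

4:05 PM on August 27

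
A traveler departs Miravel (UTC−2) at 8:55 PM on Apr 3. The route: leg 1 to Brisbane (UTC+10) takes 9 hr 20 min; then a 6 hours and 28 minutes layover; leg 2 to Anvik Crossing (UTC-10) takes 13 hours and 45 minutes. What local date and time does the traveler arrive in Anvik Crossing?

Convert departure to UTC: 8:55 PM + 2:00 = 10:55 PM UTC on Apr 3.
Add 9 hours and 20 minutes leg 1 → 8:15 AM UTC (Apr 4).
Add 6 hours and 28 minutes layover in Brisbane → 2:43 PM UTC.
Add 13 hours and 45 minutes leg 2 → 4:28 AM UTC (Apr 5).
Anvik Crossing is UTC−10:00, so local arrival = 4:28 AM − 10:00 = 6:28 PM on Apr 4.

6:28 PM on Apr 4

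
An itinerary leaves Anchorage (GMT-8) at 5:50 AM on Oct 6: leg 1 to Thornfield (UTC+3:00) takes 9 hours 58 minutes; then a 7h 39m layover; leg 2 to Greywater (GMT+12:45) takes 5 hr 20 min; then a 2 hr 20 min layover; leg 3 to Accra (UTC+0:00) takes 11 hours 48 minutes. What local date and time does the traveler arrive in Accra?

2:55 AM on Oct 8

Convert departure to UTC: 5:50 AM + 8:00 = 1:50 PM UTC on Oct 6.
Add 9 hours and 58 minutes leg 1 → 11:48 PM UTC.
Add 7 hours and 39 minutes layover in Thornfield → 7:27 AM UTC (Oct 7).
Add 5 hours and 20 minutes leg 2 → 12:47 PM UTC.
Add 2 hours 20 minutes layover in Greywater → 3:07 PM UTC.
Add 11 hours 48 minutes leg 3 → 2:55 AM UTC (Oct 8).
Accra is UTC+0, so local arrival is the same: 2:55 AM on Oct 8.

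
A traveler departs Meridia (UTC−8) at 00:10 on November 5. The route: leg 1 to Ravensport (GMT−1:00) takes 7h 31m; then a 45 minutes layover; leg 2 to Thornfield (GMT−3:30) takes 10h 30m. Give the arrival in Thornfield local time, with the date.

Convert departure to UTC: 00:10 + 8:00 = 08:10 UTC on Nov 5.
Add 7 hours 31 minutes leg 1 → 15:41 UTC.
Add 45 minutes layover in Ravensport → 16:26 UTC.
Add 10 hours and 30 minutes leg 2 → 02:56 UTC (Nov 6).
Thornfield is UTC−3:30, so local arrival = 02:56 − 3:30 = 23:26 on Nov 5.

23:26 on Nov 5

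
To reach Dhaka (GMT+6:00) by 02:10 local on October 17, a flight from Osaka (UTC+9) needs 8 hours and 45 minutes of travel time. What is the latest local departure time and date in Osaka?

Target arrival in UTC: 02:10 − 6:00 = 20:10 on Oct 16.
Subtract 8 hours and 45 minutes → departure 11:25 UTC on Oct 16.
Osaka is UTC+9:00: 11:25 + 9:00 = 20:25 on Oct 16.

20:25 on October 16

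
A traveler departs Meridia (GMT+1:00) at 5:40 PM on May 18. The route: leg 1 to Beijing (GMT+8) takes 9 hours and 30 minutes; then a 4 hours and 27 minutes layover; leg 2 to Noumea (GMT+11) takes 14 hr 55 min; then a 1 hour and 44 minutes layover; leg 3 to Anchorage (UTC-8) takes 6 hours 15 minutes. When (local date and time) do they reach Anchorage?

9:31 PM on May 19

Convert departure to UTC: 5:40 PM − 1:00 = 4:40 PM UTC on May 18.
Add 9 hours 30 minutes leg 1 → 2:10 AM UTC (May 19).
Add 4 hours and 27 minutes layover in Beijing → 6:37 AM UTC.
Add 14 hours 55 minutes leg 2 → 9:32 PM UTC.
Add 1 hour and 44 minutes layover in Noumea → 11:16 PM UTC.
Add 6 hours 15 minutes leg 3 → 5:31 AM UTC (May 20).
Anchorage is UTC−8:00, so local arrival = 5:31 AM − 8:00 = 9:31 PM on May 19.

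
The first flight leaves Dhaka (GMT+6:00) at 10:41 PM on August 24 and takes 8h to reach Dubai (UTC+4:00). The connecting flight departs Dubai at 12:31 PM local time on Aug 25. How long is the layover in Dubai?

Convert departure to UTC: 10:41 PM − 6:00 = 4:41 PM UTC on Aug 24.
Add 8 hours flight time → 12:41 AM UTC (Aug 25).
Dubai is UTC+4:00, so local arrival = 12:41 AM + 4:00 = 4:41 AM on Aug 25.
Layover = 12:31 PM − 4:41 AM = 7 hours 50 minutes.

7 hours 50 minutes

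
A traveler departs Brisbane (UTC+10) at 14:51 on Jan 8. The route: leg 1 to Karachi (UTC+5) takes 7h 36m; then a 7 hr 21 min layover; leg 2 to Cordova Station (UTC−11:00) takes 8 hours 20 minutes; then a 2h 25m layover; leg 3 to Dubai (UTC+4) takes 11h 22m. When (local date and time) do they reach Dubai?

Convert departure to UTC: 14:51 − 10:00 = 04:51 UTC on Jan 8.
Add 7 hours 36 minutes leg 1 → 12:27 UTC.
Add 7 hours and 21 minutes layover in Karachi → 19:48 UTC.
Add 8 hours and 20 minutes leg 2 → 04:08 UTC (Jan 9).
Add 2 hours 25 minutes layover in Cordova Station → 06:33 UTC.
Add 11 hours 22 minutes leg 3 → 17:55 UTC.
Dubai is UTC+4:00, so local arrival = 17:55 + 4:00 = 21:55 on Jan 9.

21:55 on January 9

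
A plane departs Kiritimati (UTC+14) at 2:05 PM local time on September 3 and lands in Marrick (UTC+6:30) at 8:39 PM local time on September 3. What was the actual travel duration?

14 hours 4 minutes

Departure in UTC: 2:05 PM − 14:00 = 12:05 AM on Sep 3.
Arrival in UTC: 8:39 PM − 6:30 = 2:09 PM on Sep 3.
Elapsed = 2:09 PM − 12:05 AM = 14 hours 4 minutes.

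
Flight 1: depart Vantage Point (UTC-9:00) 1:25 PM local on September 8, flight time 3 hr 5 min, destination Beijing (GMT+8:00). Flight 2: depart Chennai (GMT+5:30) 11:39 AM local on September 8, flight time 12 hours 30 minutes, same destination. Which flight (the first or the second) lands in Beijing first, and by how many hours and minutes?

the second, by 6 hours 51 minutes

Flight 1 in UTC: 1:25 PM + 9:00 = 10:25 PM on Sep 8.
+3 hours 5 minutes → arrive 1:30 AM UTC on Sep 9.
Flight 2 in UTC: 11:39 AM − 5:30 = 6:09 AM on Sep 8.
+12 hours and 30 minutes → arrive 6:39 PM UTC on Sep 8.
Flight 2 lands earlier by 6 hours 51 minutes.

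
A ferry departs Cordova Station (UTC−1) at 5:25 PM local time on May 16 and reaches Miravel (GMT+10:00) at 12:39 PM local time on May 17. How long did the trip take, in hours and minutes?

8 hours 14 minutes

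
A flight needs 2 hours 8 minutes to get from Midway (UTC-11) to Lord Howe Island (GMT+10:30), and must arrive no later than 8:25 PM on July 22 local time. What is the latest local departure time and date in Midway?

Target arrival in UTC: 8:25 PM − 10:30 = 9:55 AM on Jul 22.
Subtract 2 hours and 8 minutes → departure 7:47 AM UTC on Jul 22.
Midway is UTC−11:00: 7:47 AM − 11:00 = 8:47 PM on Jul 21.

8:47 PM on Jul 21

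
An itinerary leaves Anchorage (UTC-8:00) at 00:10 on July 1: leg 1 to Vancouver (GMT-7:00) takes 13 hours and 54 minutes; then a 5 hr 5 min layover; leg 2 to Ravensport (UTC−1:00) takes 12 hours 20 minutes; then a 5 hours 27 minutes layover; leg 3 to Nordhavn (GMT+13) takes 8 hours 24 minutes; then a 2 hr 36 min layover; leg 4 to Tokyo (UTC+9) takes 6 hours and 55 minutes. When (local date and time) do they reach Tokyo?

23:51 on July 3

Convert departure to UTC: 00:10 + 8:00 = 08:10 UTC on Jul 1.
Add 13 hours and 54 minutes leg 1 → 22:04 UTC.
Add 5 hours and 5 minutes layover in Vancouver → 03:09 UTC (Jul 2).
Add 12 hours 20 minutes leg 2 → 15:29 UTC.
Add 5 hours and 27 minutes layover in Ravensport → 20:56 UTC.
Add 8 hours 24 minutes leg 3 → 05:20 UTC (Jul 3).
Add 2 hours and 36 minutes layover in Nordhavn → 07:56 UTC.
Add 6 hours 55 minutes leg 4 → 14:51 UTC.
Tokyo is UTC+9:00, so local arrival = 14:51 + 9:00 = 23:51 on Jul 3.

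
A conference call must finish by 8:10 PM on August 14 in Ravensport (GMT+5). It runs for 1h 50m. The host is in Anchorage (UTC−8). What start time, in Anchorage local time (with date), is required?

5:20 AM on August 14

Target end time in UTC: 8:10 PM − 5:00 = 3:10 PM on Aug 14.
Subtract 1 hour 50 minutes → start 1:20 PM UTC on Aug 14.
Anchorage is UTC−8:00: 1:20 PM − 8:00 = 5:20 AM on Aug 14.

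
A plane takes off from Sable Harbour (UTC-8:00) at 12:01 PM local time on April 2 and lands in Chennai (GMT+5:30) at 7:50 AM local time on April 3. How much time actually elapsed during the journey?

Chennai is 13:30 ahead of Sable Harbour.
Clock-face elapsed time (ignoring zones) is 19 hours 49 minutes.
Actual elapsed = 19 hours 49 minutes − 13:30 = 6 hours 19 minutes.

6 hours 19 minutes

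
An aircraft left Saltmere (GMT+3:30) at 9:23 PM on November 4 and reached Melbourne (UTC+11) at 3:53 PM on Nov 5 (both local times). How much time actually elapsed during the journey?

Departure in UTC: 9:23 PM − 3:30 = 5:53 PM on Nov 4.
Arrival in UTC: 3:53 PM − 11:00 = 4:53 AM on Nov 5.
Elapsed = 4:53 AM − 5:53 PM (+1 day) = 11 hours.

11 hours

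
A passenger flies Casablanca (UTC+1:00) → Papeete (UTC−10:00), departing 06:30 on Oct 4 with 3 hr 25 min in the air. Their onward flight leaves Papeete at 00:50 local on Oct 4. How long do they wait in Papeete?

Convert departure to UTC: 06:30 − 1:00 = 05:30 UTC on Oct 4.
Add 3 hours and 25 minutes flight time → 08:55 UTC.
Papeete is UTC−10:00, so local arrival = 08:55 − 10:00 = 22:55 on Oct 3.
Layover = 00:50 − 22:55 (+1 day) = 1 hour 55 minutes.

1 hour 55 minutes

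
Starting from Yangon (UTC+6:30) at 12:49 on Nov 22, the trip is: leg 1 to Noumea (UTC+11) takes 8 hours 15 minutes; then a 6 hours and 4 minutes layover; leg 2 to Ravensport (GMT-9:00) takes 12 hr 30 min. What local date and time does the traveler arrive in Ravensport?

00:08 on November 23

Convert departure to UTC: 12:49 − 6:30 = 06:19 UTC on Nov 22.
Add 8 hours 15 minutes leg 1 → 14:34 UTC.
Add 6 hours and 4 minutes layover in Noumea → 20:38 UTC.
Add 12 hours 30 minutes leg 2 → 09:08 UTC (Nov 23).
Ravensport is UTC−9:00, so local arrival = 09:08 − 9:00 = 00:08 on Nov 23.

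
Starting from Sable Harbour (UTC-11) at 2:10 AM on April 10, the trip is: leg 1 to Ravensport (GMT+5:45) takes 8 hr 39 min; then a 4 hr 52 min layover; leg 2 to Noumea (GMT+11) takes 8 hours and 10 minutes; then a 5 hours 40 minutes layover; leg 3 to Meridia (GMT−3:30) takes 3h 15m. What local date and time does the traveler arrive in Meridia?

4:16 PM on April 11

Convert departure to UTC: 2:10 AM + 11:00 = 1:10 PM UTC on Apr 10.
Add 8 hours 39 minutes leg 1 → 9:49 PM UTC.
Add 4 hours and 52 minutes layover in Ravensport → 2:41 AM UTC (Apr 11).
Add 8 hours 10 minutes leg 2 → 10:51 AM UTC.
Add 5 hours 40 minutes layover in Noumea → 4:31 PM UTC.
Add 3 hours and 15 minutes leg 3 → 7:46 PM UTC.
Meridia is UTC−3:30, so local arrival = 7:46 PM − 3:30 = 4:16 PM on Apr 11.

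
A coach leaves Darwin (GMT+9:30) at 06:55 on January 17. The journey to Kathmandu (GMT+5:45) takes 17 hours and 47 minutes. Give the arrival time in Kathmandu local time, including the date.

20:57 on January 17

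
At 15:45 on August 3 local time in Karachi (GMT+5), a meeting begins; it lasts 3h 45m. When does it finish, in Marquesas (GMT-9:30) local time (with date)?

05:00 on Aug 3

Convert start to UTC: 15:45 − 5:00 = 10:45 UTC on Aug 3.
Add 3 hours and 45 minutes duration → 14:30 UTC.
Marquesas is UTC−9:30, so local end time = 14:30 − 9:30 = 05:00 on Aug 3.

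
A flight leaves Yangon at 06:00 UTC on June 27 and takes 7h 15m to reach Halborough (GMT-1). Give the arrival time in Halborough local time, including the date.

12:15 on June 27

Departure is given in UTC: 06:00 on Jun 27.
Add 7 hours 15 minutes → 13:15 UTC.
Halborough is UTC−1:00: 13:15 − 1:00 = 12:15 on Jun 27.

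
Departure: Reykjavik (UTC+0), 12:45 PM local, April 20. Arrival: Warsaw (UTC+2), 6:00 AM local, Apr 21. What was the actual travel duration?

15 hours 15 minutes

Warsaw is 2:00 ahead of Reykjavik.
Clock-face elapsed time (ignoring zones) is 17 hours 15 minutes.
Actual elapsed = 17 hours 15 minutes − 2:00 = 15 hours 15 minutes.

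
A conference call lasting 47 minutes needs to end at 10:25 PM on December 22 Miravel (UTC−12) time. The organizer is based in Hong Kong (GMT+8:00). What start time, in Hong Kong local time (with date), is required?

5:38 PM on December 23

Target end time in UTC: 10:25 PM + 12:00 = 10:25 AM on Dec 23.
Subtract 47 minutes → start 9:38 AM UTC on Dec 23.
Hong Kong is UTC+8:00: 9:38 AM + 8:00 = 5:38 PM on Dec 23.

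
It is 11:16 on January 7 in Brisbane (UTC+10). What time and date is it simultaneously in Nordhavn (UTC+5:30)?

06:46 on January 7

In UTC: 11:16 − 10:00 = 01:16 on Jan 7.
Nordhavn is UTC+5:30: 01:16 + 5:30 = 06:46 on Jan 7.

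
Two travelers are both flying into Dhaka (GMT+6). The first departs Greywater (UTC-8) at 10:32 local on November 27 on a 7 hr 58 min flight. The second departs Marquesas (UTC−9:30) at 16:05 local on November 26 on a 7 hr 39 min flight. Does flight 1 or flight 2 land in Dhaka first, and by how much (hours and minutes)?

the second, by 17 hours 16 minutes

Flight 1 in UTC: 10:32 + 8:00 = 18:32 on Nov 27.
+7 hours 58 minutes → arrive 02:30 UTC on Nov 28.
Flight 2 in UTC: 16:05 + 9:30 = 01:35 on Nov 27.
+7 hours and 39 minutes → arrive 09:14 UTC on Nov 27.
Flight 2 lands earlier by 17 hours 16 minutes.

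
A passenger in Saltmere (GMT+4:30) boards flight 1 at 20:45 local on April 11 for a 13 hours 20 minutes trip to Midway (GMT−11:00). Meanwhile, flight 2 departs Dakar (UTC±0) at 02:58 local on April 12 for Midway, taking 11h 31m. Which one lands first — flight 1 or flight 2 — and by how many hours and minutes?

the first, by 8 hours 54 minutes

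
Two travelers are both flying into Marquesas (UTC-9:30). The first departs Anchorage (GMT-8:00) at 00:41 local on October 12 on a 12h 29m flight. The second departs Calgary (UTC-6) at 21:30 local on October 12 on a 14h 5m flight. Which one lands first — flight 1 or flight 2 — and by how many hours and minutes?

the first, by 20 hours 25 minutes

Flight 1 in UTC: 00:41 + 8:00 = 08:41 on Oct 12.
+12 hours 29 minutes → arrive 21:10 UTC on Oct 12.
Flight 2 in UTC: 21:30 + 6:00 = 03:30 on Oct 13.
+14 hours 5 minutes → arrive 17:35 UTC on Oct 13.
Flight 1 lands earlier by 20 hours 25 minutes.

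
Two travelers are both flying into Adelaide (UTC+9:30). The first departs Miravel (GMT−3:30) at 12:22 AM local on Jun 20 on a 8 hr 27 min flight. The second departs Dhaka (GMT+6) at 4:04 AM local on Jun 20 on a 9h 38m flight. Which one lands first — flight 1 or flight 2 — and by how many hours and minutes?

the second, by 4 hours 37 minutes

Flight 1 in UTC: 12:22 AM + 3:30 = 3:52 AM on Jun 20.
+8 hours and 27 minutes → arrive 12:19 PM UTC on Jun 20.
Flight 2 in UTC: 4:04 AM − 6:00 = 10:04 PM on Jun 19.
+9 hours and 38 minutes → arrive 7:42 AM UTC on Jun 20.
Flight 2 lands earlier by 4 hours 37 minutes.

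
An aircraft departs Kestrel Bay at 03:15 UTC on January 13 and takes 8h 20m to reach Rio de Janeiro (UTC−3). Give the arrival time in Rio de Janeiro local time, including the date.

Departure is given in UTC: 03:15 on Jan 13.
Add 8 hours 20 minutes → 11:35 UTC.
Rio de Janeiro is UTC−3:00: 11:35 − 3:00 = 08:35 on Jan 13.

08:35 on Jan 13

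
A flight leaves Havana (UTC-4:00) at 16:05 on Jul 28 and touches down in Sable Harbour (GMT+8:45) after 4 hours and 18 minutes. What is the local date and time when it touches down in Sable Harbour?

09:08 on July 29

Convert departure to UTC: 16:05 + 4:00 = 20:05 UTC on Jul 28.
Add 4 hours 18 minutes travel time → 00:23 UTC (Jul 29).
Sable Harbour is UTC+8:45, so local arrival = 00:23 + 8:45 = 09:08 on Jul 29.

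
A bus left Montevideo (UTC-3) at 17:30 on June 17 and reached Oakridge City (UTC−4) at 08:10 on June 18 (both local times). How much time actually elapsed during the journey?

15 hours 40 minutes

Departure in UTC: 17:30 + 3:00 = 20:30 on Jun 17.
Arrival in UTC: 08:10 + 4:00 = 12:10 on Jun 18.
Elapsed = 12:10 − 20:30 (+1 day) = 15 hours 40 minutes.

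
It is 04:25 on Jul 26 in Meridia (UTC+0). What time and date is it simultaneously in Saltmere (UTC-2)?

02:25 on July 26

Meridia is UTC+0 so that is 04:25 UTC.
Saltmere is UTC−2:00: 04:25 − 2:00 = 02:25 on Jul 26.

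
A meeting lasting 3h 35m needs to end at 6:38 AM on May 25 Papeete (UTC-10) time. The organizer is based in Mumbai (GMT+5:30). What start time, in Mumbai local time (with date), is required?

6:33 PM on May 25

Target end time in UTC: 6:38 AM + 10:00 = 4:38 PM on May 25.
Subtract 3 hours and 35 minutes → start 1:03 PM UTC on May 25.
Mumbai is UTC+5:30: 1:03 PM + 5:30 = 6:33 PM on May 25.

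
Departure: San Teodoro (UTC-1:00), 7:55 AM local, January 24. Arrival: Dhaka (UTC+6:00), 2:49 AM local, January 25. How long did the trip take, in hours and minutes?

Departure in UTC: 7:55 AM + 1:00 = 8:55 AM on Jan 24.
Arrival in UTC: 2:49 AM − 6:00 = 8:49 PM on Jan 24.
Elapsed = 8:49 PM − 8:55 AM = 11 hours 54 minutes.

11 hours 54 minutes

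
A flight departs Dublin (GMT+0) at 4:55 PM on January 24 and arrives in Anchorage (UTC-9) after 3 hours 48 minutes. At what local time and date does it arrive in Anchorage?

Anchorage is 9:00 behind Dublin.
After 3 hours 48 minutes it is 8:43 PM in Dublin.
Shift by the zone difference: 8:43 PM − 9:00 = 11:43 AM on Jan 24 in Anchorage.

11:43 AM on January 24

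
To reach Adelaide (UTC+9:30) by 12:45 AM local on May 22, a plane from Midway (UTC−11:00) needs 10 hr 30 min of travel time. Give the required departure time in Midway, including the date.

Target arrival in UTC: 12:45 AM − 9:30 = 3:15 PM on May 21.
Subtract 10 hours and 30 minutes → departure 4:45 AM UTC on May 21.
Midway is UTC−11:00: 4:45 AM − 11:00 = 5:45 PM on May 20.

5:45 PM on May 20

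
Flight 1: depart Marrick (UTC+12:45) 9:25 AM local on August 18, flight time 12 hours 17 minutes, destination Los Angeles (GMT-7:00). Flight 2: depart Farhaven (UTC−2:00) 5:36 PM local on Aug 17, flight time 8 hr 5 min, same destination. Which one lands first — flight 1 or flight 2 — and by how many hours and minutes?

Flight 1 in UTC: 9:25 AM − 12:45 = 8:40 PM on Aug 17.
+12 hours and 17 minutes → arrive 8:57 AM UTC on Aug 18.
Flight 2 in UTC: 5:36 PM + 2:00 = 7:36 PM on Aug 17.
+8 hours 5 minutes → arrive 3:41 AM UTC on Aug 18.
Flight 2 lands earlier by 5 hours 16 minutes.

the second, by 5 hours 16 minutes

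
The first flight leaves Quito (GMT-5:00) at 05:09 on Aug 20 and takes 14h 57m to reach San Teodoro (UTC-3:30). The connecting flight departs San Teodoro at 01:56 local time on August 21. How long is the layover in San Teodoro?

Convert departure to UTC: 05:09 + 5:00 = 10:09 UTC on Aug 20.
Add 14 hours 57 minutes flight time → 01:06 UTC (Aug 21).
San Teodoro is UTC−3:30, so local arrival = 01:06 − 3:30 = 21:36 on Aug 20.
Layover = 01:56 − 21:36 (+1 day) = 4 hours 20 minutes.

4 hours 20 minutes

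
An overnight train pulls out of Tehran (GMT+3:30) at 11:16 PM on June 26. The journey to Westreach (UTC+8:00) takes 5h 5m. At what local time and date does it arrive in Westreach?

8:51 AM on June 27

Westreach is 4:30 ahead of Tehran.
After 5 hours and 5 minutes it is 4:21 AM (Jun 27) in Tehran.
Shift by the zone difference: 4:21 AM + 4:30 = 8:51 AM on Jun 27 in Westreach.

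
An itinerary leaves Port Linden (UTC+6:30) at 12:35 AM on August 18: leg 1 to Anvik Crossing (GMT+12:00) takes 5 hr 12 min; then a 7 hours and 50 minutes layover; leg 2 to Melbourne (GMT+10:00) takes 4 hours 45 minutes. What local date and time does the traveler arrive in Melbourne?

Convert departure to UTC: 12:35 AM − 6:30 = 6:05 PM UTC on Aug 17.
Add 5 hours 12 minutes leg 1 → 11:17 PM UTC.
Add 7 hours 50 minutes layover in Anvik Crossing → 7:07 AM UTC (Aug 18).
Add 4 hours 45 minutes leg 2 → 11:52 AM UTC.
Melbourne is UTC+10:00, so local arrival = 11:52 AM + 10:00 = 9:52 PM on Aug 18.

9:52 PM on August 18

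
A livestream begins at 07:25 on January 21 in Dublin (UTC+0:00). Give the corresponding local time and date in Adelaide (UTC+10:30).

17:55 on Jan 21

Adelaide is 10:30 ahead of Dublin.
Shift by the zone difference: 07:25 + 10:30 = 17:55 on Jan 21 in Adelaide.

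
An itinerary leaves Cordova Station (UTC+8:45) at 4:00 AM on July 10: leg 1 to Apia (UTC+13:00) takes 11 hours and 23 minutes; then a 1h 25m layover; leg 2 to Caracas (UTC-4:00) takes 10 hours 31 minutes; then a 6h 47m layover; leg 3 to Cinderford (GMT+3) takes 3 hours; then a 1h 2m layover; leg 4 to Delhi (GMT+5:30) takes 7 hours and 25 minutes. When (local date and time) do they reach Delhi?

Convert departure to UTC: 4:00 AM − 8:45 = 7:15 PM UTC on Jul 9.
Add 11 hours and 23 minutes leg 1 → 6:38 AM UTC (Jul 10).
Add 1 hour 25 minutes layover in Apia → 8:03 AM UTC.
Add 10 hours and 31 minutes leg 2 → 6:34 PM UTC.
Add 6 hours and 47 minutes layover in Caracas → 1:21 AM UTC (Jul 11).
Add 3 hours leg 3 → 4:21 AM UTC.
Add 1 hour and 2 minutes layover in Cinderford → 5:23 AM UTC.
Add 7 hours 25 minutes leg 4 → 12:48 PM UTC.
Delhi is UTC+5:30, so local arrival = 12:48 PM + 5:30 = 6:18 PM on Jul 11.

6:18 PM on July 11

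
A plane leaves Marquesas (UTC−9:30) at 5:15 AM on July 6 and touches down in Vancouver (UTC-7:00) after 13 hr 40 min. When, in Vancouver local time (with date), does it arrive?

9:25 PM on Jul 6

Convert departure to UTC: 5:15 AM + 9:30 = 2:45 PM UTC on Jul 6.
Add 13 hours and 40 minutes travel time → 4:25 AM UTC (Jul 7).
Vancouver is UTC−7:00, so local arrival = 4:25 AM − 7:00 = 9:25 PM on Jul 6.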